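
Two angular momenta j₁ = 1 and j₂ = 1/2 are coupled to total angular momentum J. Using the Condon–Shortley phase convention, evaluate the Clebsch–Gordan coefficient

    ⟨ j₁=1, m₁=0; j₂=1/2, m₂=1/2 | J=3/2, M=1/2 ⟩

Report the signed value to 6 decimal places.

j₁+j₂−J=0  J+j₁−j₂=2  J−j₁+j₂=1  j₁+j₂+J+1=4
(j₁±m₁, j₂±m₂, J±M) = (1,1,1,0,2,1)
P² = 2/3
sum k=0..0:
  [0] +1/1 = 1
S = 1
C² = P²·S² = 2/3 ; C = +0.816497

+√(2/3) ≈ +0.816497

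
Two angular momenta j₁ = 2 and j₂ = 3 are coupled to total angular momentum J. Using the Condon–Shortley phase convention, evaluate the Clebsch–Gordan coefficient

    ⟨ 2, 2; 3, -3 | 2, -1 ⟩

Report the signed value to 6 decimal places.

+0.597614  (= +√(5/14))

j₁+j₂−J=3  J+j₁−j₂=1  J−j₁+j₂=3  j₁+j₂+J+1=8
(j₁±m₁, j₂±m₂, J±M) = (4,0,0,6,1,3)
P² = 3240/7
sum k=0..0:
  [0] +1/36 = 1/36
S = 1/36
C² = P²·S² = 5/14 ; C = +0.597614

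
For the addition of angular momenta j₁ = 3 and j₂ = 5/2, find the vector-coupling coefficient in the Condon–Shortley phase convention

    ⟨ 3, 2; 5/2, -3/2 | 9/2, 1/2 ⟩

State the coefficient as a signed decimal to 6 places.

+√(361/1386) ≈ +0.510355

√[10·1!5!4!/11! · 5!1!1!4!5!4!] = √(460800/77)
  +(−1)^0/∏(0,1,1,1,4,3)! = 1/144  (running 1/144)
  +(−1)^1/∏(1,0,0,0,5,4)! = -1/2880  (running 19/2880)
⟨..|..⟩ = √(460800/77)·(19/2880) = +0.510355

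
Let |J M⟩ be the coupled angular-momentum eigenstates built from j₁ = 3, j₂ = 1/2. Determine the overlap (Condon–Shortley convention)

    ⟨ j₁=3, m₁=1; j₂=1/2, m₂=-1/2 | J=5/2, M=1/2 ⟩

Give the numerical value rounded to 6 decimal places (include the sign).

√[6·1!5!0!/7! · 4!2!0!1!3!2!] = √(576/7)
  +(−1)^0/∏(0,1,2,0,3,0)! = 1/12  (running 1/12)
⟨..|..⟩ = √(576/7)·(1/12) = +0.755929

+√(4/7) ≈ +0.755929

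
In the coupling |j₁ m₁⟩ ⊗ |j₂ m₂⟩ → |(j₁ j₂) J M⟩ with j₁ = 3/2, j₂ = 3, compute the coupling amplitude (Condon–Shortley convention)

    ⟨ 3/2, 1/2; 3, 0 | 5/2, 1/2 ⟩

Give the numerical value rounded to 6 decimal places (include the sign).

-0.414039

j₁+j₂−J=2  J+j₁−j₂=1  J−j₁+j₂=4  j₁+j₂+J+1=8
(j₁±m₁, j₂±m₂, J±M) = (2,1,3,3,3,2)
P² = 216/35
sum k=0..1:
  [0] +1/12 = 1/12
  [1] −1/4 = -1/4
S = -1/6
C² = P²·S² = 6/35 ; C = -0.414039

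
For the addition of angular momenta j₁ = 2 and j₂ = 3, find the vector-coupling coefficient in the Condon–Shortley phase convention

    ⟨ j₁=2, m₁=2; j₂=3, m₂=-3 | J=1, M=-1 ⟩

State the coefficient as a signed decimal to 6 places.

+√(3/7) ≈ +0.654654

√[3·4!0!2!/7! · 4!0!0!6!0!2!] = √(6912/7)
  +(−1)^0/∏(0,4,0,0,0,2)! = 1/48  (running 1/48)
⟨..|..⟩ = √(6912/7)·(1/48) = +0.654654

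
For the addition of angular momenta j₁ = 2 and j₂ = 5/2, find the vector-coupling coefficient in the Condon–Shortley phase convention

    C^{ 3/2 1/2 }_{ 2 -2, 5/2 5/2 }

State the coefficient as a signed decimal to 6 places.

j₁+j₂−J=3  J+j₁−j₂=1  J−j₁+j₂=2  j₁+j₂+J+1=7
(j₁±m₁, j₂±m₂, J±M) = (0,4,5,0,2,1)
P² = 384/7
sum k=3..3:
  [3] −1/12 = -1/12
S = -1/12
C² = P²·S² = 8/21 ; C = -0.617213

−√(8/21) = -0.617213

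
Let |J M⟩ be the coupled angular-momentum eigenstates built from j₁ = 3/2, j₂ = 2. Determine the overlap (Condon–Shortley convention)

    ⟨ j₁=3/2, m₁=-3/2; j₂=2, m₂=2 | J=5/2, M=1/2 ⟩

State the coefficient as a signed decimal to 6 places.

√[6·1!2!3!/7! · 0!3!4!0!3!2!] = √(864/35)
  +(−1)^1/∏(1,0,2,3,0,0)! = -1/12  (running -1/12)
⟨..|..⟩ = √(864/35)·(-1/12) = -0.414039

-0.414039  (= −√(6/35))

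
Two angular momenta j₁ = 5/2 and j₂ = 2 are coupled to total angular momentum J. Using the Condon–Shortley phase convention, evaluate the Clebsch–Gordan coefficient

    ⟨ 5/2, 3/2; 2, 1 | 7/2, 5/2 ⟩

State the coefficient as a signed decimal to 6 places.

+√(1/63) ≈ +0.125988

j₁+j₂−J=1  J+j₁−j₂=4  J−j₁+j₂=3  j₁+j₂+J+1=9
(j₁±m₁, j₂±m₂, J±M) = (4,1,3,1,6,1)
P² = 2304/7
sum k=0..1:
  [0] +1/36 = 1/36
  [1] −1/48 = -1/48
S = 1/144
C² = P²·S² = 1/63 ; C = +0.125988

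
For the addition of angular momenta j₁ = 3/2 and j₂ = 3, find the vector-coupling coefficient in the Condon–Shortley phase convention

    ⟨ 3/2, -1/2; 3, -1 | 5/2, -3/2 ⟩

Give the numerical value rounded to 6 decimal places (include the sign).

triangle: 2!*1!*4!/8! = 48/40320
(j±m)!: 1!*2!*2!*4!*1!*4! = 2304
prefactor² = (2J+1)*Δ*N² = 576/35
  k=1: −1/(1!*1!*1!*1!*0!*3!) = -1/6
  k=2: +1/(2!*0!*0!*0!*1!*4!) = 1/48
Σ = -7/48  ⇒  CG² = 576/35*(-7/48)² = 7/20
CG = −√(7/20) = -0.591608

−√(7/20) = -0.591608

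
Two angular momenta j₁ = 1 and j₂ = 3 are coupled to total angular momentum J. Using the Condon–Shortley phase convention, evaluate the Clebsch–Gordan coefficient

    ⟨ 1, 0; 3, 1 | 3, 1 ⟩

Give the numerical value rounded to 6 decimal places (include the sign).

-0.288675

triangle: 1!×1!×5!/8! = 120/40320
(j±m)!: 1!×1!×4!×2!×4!×2! = 2304
prefactor² = (2J+1)×Δ×N² = 48
  k=0: +1/(0!×1!×1!×4!×0!×1!) = 1/24
  k=1: −1/(1!×0!×0!×3!×1!×2!) = -1/12
Σ = -1/24  ⇒  CG² = 48×(-1/24)² = 1/12
CG = −√(1/12) = -0.288675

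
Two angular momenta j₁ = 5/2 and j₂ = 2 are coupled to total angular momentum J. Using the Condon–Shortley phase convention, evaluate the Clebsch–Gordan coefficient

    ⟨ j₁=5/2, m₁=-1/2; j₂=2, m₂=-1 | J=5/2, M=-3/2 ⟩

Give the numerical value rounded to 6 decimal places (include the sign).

-0.414039  (= −√(6/35))

√[6·2!3!2!/8! · 2!3!1!3!1!4!] = √(216/35)
  +(−1)^0/∏(0,2,3,1,0,1)! = 1/12  (running 1/12)
  +(−1)^1/∏(1,1,2,0,1,2)! = -1/4  (running -1/6)
⟨..|..⟩ = √(216/35)·(-1/6) = -0.414039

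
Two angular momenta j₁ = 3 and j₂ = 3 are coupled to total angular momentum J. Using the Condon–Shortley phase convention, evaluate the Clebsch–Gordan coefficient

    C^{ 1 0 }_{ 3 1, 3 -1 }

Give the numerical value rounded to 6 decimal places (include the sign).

j₁+j₂−J=5  J+j₁−j₂=1  J−j₁+j₂=1  j₁+j₂+J+1=8
(j₁±m₁, j₂±m₂, J±M) = (4,2,2,4,1,1)
P² = 144/7
sum k=1..2:
  [1] −1/24 = -1/24
  [2] +1/12 = 1/12
S = 1/24
C² = P²·S² = 1/28 ; C = +0.188982

+√(1/28) ≈ +0.188982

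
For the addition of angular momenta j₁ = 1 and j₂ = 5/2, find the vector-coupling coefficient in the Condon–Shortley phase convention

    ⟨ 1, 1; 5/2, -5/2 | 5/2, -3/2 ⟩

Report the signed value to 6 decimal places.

+√(2/7) ≈ +0.534522

triangle: 1!·1!·4!/7! = 24/5040
(j±m)!: 2!·0!·0!·5!·1!·4! = 5760
prefactor² = (2J+1)·Δ·N² = 1152/7
  k=0: +1/(0!·1!·0!·0!·1!·4!) = 1/24
Σ = 1/24  ⇒  CG² = 1152/7·1/24² = 2/7
CG = +√(2/7) = +0.534522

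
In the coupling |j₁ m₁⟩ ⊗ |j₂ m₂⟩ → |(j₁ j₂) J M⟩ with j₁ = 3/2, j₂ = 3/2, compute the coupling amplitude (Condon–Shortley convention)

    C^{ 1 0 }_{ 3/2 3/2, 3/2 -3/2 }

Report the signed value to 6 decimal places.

triangle: 2!×1!×1!/5! = 2/120
(j±m)!: 3!×0!×0!×3!×1!×1! = 36
prefactor² = (2J+1)×Δ×N² = 9/5
  k=0: +1/(0!×2!×0!×0!×1!×1!) = 1/2
Σ = 1/2  ⇒  CG² = 9/5×1/2² = 9/20
CG = +√(9/20) = +0.670820

+√(9/20) ≈ +0.670820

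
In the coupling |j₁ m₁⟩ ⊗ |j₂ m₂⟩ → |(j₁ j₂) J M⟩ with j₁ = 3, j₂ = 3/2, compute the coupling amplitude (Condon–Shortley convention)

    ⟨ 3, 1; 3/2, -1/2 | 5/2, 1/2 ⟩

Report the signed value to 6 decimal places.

−√(1/70) = -0.119523

√[6·2!4!1!/8! · 4!2!1!2!3!2!] = √(288/35)
  +(−1)^0/∏(0,2,2,1,2,0)! = 1/8  (running 1/8)
  +(−1)^1/∏(1,1,1,0,3,1)! = -1/6  (running -1/24)
⟨..|..⟩ = √(288/35)·(-1/24) = -0.119523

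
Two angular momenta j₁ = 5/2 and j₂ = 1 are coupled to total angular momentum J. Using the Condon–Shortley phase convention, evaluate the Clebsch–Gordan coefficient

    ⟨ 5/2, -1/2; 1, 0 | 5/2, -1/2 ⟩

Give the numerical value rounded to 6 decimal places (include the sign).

−√(1/35) ≈ -0.169031

√[6·1!4!1!/7! · 2!3!1!1!2!3!] = √(144/35)
  +(−1)^0/∏(0,1,3,1,1,0)! = 1/6  (running 1/6)
  +(−1)^1/∏(1,0,2,0,2,1)! = -1/4  (running -1/12)
⟨..|..⟩ = √(144/35)·(-1/12) = -0.169031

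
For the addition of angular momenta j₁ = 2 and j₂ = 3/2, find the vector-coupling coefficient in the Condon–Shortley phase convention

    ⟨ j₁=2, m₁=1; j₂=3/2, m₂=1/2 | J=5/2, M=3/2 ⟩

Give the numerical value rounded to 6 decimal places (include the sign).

triangle: 1!×3!×2!/7! = 12/5040
(j±m)!: 3!×1!×2!×1!×4!×1! = 288
prefactor² = (2J+1)×Δ×N² = 144/35
  k=0: +1/(0!×1!×1!×2!×2!×0!) = 1/4
  k=1: −1/(1!×0!×0!×1!×3!×1!) = -1/6
Σ = 1/12  ⇒  CG² = 144/35×1/12² = 1/35
CG = +√(1/35) = +0.169031

+0.169031  (= +√(1/35))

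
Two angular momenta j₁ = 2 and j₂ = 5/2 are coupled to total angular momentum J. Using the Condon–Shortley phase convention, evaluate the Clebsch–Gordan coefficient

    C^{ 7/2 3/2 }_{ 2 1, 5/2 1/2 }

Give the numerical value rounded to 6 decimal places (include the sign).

√[8·1!3!4!/9! · 3!1!3!2!5!2!] = √(384/7)
  +(−1)^0/∏(0,1,1,3,2,1)! = 1/12  (running 1/12)
  +(−1)^1/∏(1,0,0,2,3,2)! = -1/24  (running 1/24)
⟨..|..⟩ = √(384/7)·(1/24) = +0.308607

+√(2/21) ≈ +0.308607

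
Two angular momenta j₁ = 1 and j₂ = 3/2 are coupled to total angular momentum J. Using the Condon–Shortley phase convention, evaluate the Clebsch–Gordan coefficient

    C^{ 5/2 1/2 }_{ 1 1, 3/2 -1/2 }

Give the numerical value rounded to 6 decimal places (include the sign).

√[6·0!2!3!/6! · 2!0!1!2!3!2!] = √(24/5)
  +(−1)^0/∏(0,0,0,1,2,2)! = 1/4  (running 1/4)
⟨..|..⟩ = √(24/5)·(1/4) = +0.547723

+0.547723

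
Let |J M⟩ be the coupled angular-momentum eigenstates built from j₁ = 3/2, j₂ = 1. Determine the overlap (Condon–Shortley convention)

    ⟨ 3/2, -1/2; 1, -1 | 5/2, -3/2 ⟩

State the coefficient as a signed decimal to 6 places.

+√(3/5) ≈ +0.774597

j₁+j₂−J=0  J+j₁−j₂=3  J−j₁+j₂=2  j₁+j₂+J+1=6
(j₁±m₁, j₂±m₂, J±M) = (1,2,0,2,1,4)
P² = 48/5
sum k=0..0:
  [0] +1/4 = 1/4
S = 1/4
C² = P²·S² = 3/5 ; C = +0.774597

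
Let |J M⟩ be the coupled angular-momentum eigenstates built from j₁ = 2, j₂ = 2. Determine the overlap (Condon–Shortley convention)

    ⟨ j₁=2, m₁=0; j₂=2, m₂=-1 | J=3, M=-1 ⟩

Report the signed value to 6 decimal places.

√[7·1!3!3!/8! · 2!2!1!3!2!4!] = √(36/5)
  +(−1)^0/∏(0,1,2,1,1,2)! = 1/4  (running 1/4)
  +(−1)^1/∏(1,0,1,0,2,3)! = -1/12  (running 1/6)
⟨..|..⟩ = √(36/5)·(1/6) = +0.447214

+√(1/5) ≈ +0.447214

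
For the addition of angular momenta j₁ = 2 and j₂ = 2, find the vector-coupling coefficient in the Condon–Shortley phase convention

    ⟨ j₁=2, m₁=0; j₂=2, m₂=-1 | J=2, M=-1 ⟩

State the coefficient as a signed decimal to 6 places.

√[5·2!2!2!/7! · 2!2!1!3!1!3!] = √(8/7)
  +(−1)^0/∏(0,2,2,1,0,1)! = 1/4  (running 1/4)
  +(−1)^1/∏(1,1,1,0,1,2)! = -1/2  (running -1/4)
⟨..|..⟩ = √(8/7)·(-1/4) = -0.267261

-0.267261  (= −√(1/14))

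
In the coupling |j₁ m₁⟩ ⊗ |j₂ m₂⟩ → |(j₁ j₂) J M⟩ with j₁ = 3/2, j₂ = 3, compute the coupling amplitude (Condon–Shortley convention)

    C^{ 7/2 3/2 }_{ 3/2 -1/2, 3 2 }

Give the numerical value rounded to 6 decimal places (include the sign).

−√(3/7) = -0.654654

√[8·1!2!5!/9! · 1!2!5!1!5!2!] = √(6400/21)
  +(−1)^0/∏(0,1,2,5,0,0)! = 1/240  (running 1/240)
  +(−1)^1/∏(1,0,1,4,1,1)! = -1/24  (running -3/80)
⟨..|..⟩ = √(6400/21)·(-3/80) = -0.654654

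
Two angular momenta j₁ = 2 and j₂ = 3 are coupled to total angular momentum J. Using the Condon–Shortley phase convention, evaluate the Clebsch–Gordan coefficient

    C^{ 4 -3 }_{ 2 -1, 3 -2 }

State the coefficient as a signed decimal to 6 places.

√[9·1!3!5!/10! · 1!3!1!5!1!7!] = √(6480)
  +(−1)^0/∏(0,1,3,1,0,4)! = 1/144  (running 1/144)
  +(−1)^1/∏(1,0,2,0,1,5)! = -1/240  (running 1/360)
⟨..|..⟩ = √(6480)·(1/360) = +0.223607

+0.223607  (= +√(1/20))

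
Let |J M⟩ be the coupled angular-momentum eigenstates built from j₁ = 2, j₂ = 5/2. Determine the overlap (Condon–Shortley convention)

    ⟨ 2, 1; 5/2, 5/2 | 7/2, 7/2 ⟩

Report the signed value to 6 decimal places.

triangle: 1!·3!·4!/9! = 144/362880
(j±m)!: 3!·1!·5!·0!·7!·0! = 3628800
prefactor² = (2J+1)·Δ·N² = 11520
  k=1: −1/(1!·0!·0!·4!·3!·0!) = -1/144
Σ = -1/144  ⇒  CG² = 11520·(-1/144)² = 5/9
CG = −√(5/9) = -0.745356

-0.745356  (= −√(5/9))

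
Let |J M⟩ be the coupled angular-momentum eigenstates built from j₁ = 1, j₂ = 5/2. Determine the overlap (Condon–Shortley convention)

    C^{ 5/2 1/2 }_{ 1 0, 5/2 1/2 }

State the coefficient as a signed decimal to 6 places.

-0.169031  (= −√(1/35))

√[6·1!1!4!/7! · 1!1!3!2!3!2!] = √(144/35)
  +(−1)^0/∏(0,1,1,3,0,1)! = 1/6  (running 1/6)
  +(−1)^1/∏(1,0,0,2,1,2)! = -1/4  (running -1/12)
⟨..|..⟩ = √(144/35)·(-1/12) = -0.169031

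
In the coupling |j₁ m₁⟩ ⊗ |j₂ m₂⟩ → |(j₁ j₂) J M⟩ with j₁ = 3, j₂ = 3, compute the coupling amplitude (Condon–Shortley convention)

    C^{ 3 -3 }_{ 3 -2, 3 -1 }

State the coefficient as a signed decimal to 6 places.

+√(1/3) ≈ +0.577350

√[7·3!3!3!/10! · 1!5!2!4!0!6!] = √(1728)
  +(−1)^2/∏(2,1,3,0,0,3)! = 1/72  (running 1/72)
⟨..|..⟩ = √(1728)·(1/72) = +0.577350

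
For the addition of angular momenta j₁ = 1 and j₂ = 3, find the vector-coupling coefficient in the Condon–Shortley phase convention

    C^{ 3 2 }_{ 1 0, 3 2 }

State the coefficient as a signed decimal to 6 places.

−√(1/3) ≈ -0.577350

j₁+j₂−J=1  J+j₁−j₂=1  J−j₁+j₂=5  j₁+j₂+J+1=8
(j₁±m₁, j₂±m₂, J±M) = (1,1,5,1,5,1)
P² = 300
sum k=0..1:
  [0] +1/120 = 1/120
  [1] −1/24 = -1/24
S = -1/30
C² = P²·S² = 1/3 ; C = -0.577350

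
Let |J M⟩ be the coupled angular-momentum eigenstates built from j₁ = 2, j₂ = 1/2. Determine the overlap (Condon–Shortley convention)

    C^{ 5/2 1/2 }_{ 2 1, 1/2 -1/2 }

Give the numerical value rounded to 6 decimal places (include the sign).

j₁+j₂−J=0  J+j₁−j₂=4  J−j₁+j₂=1  j₁+j₂+J+1=6
(j₁±m₁, j₂±m₂, J±M) = (3,1,0,1,3,2)
P² = 72/5
sum k=0..0:
  [0] +1/6 = 1/6
S = 1/6
C² = P²·S² = 2/5 ; C = +0.632456

+0.632456  (= +√(2/5))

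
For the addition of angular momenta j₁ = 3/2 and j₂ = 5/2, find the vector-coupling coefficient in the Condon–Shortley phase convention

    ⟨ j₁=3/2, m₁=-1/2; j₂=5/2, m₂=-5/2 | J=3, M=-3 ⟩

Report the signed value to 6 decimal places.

+0.790569  (= +√(5/8))

j₁+j₂−J=1  J+j₁−j₂=2  J−j₁+j₂=4  j₁+j₂+J+1=8
(j₁±m₁, j₂±m₂, J±M) = (1,2,0,5,0,6)
P² = 1440
sum k=0..0:
  [0] +1/48 = 1/48
S = 1/48
C² = P²·S² = 5/8 ; C = +0.790569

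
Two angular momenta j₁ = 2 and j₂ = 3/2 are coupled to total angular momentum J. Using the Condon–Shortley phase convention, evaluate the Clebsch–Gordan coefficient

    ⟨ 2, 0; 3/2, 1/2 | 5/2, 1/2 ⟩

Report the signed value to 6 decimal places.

−√(3/35) ≈ -0.292770

j₁+j₂−J=1  J+j₁−j₂=3  J−j₁+j₂=2  j₁+j₂+J+1=7
(j₁±m₁, j₂±m₂, J±M) = (2,2,2,1,3,2)
P² = 48/35
sum k=0..1:
  [0] +1/4 = 1/4
  [1] −1/2 = -1/2
S = -1/4
C² = P²·S² = 3/35 ; C = -0.292770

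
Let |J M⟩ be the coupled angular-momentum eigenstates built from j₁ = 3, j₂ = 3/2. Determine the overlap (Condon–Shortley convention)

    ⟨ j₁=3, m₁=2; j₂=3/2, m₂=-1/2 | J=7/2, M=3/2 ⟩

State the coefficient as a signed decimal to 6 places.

+0.654654

triangle: 1!·5!·2!/9! = 240/362880
(j±m)!: 5!·1!·1!·2!·5!·2! = 57600
prefactor² = (2J+1)·Δ·N² = 6400/21
  k=0: +1/(0!·1!·1!·1!·4!·1!) = 1/24
  k=1: −1/(1!·0!·0!·0!·5!·2!) = -1/240
Σ = 3/80  ⇒  CG² = 6400/21·3/80² = 3/7
CG = +√(3/7) = +0.654654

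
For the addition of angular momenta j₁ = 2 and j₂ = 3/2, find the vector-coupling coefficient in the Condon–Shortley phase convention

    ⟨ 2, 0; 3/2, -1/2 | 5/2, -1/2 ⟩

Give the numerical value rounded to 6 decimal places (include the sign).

j₁+j₂−J=1  J+j₁−j₂=3  J−j₁+j₂=2  j₁+j₂+J+1=7
(j₁±m₁, j₂±m₂, J±M) = (2,2,1,2,2,3)
P² = 48/35
sum k=0..1:
  [0] +1/2 = 1/2
  [1] −1/4 = -1/4
S = 1/4
C² = P²·S² = 3/35 ; C = +0.292770

+0.292770  (= +√(3/35))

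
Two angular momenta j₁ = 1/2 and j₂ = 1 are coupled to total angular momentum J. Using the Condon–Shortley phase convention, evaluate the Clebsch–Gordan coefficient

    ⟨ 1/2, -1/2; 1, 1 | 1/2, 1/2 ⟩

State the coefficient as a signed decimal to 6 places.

−√(2/3) ≈ -0.816497

triangle: 1!·0!·1!/3! = 1/6
(j±m)!: 0!·1!·2!·0!·1!·0! = 2
prefactor² = (2J+1)·Δ·N² = 2/3
  k=1: −1/(1!·0!·0!·1!·0!·0!) = -1
Σ = -1  ⇒  CG² = 2/3·(-1)² = 2/3
CG = −√(2/3) = -0.816497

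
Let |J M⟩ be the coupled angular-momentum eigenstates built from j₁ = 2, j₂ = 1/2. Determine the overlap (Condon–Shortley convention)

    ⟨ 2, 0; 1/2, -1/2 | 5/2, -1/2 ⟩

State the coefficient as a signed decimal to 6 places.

+√(3/5) ≈ +0.774597

√[6·0!4!1!/6! · 2!2!0!1!2!3!] = √(48/5)
  +(−1)^0/∏(0,0,2,0,2,1)! = 1/4  (running 1/4)
⟨..|..⟩ = √(48/5)·(1/4) = +0.774597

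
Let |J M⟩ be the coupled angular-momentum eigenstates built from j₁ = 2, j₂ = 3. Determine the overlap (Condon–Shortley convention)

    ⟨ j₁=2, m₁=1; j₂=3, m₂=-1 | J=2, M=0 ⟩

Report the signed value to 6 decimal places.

j₁+j₂−J=3  J+j₁−j₂=1  J−j₁+j₂=3  j₁+j₂+J+1=8
(j₁±m₁, j₂±m₂, J±M) = (3,1,2,4,2,2)
P² = 36/7
sum k=0..1:
  [0] +1/12 = 1/12
  [1] −1/4 = -1/4
S = -1/6
C² = P²·S² = 1/7 ; C = -0.377964

-0.377964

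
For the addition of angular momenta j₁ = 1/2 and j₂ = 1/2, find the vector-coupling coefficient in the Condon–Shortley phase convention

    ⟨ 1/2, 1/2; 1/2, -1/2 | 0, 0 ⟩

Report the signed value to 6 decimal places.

+0.707107

√[1·1!0!0!/2! · 1!0!0!1!0!0!] = √(1/2)
  +(−1)^0/∏(0,1,0,0,0,0)! = 1  (running 1)
⟨..|..⟩ = √(1/2)·(1) = +0.707107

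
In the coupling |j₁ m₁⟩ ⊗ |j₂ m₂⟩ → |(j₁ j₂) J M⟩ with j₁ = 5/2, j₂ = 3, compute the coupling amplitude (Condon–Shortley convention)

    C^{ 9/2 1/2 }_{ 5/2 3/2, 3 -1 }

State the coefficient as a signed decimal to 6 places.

triangle: 1!×4!×5!/11! = 2880/39916800
(j±m)!: 4!×1!×2!×4!×5!×4! = 3317760
prefactor² = (2J+1)×Δ×N² = 184320/77
  k=0: +1/(0!×1!×1!×2!×3!×3!) = 1/72
  k=1: −1/(1!×0!×0!×1!×4!×4!) = -1/576
Σ = 7/576  ⇒  CG² = 184320/77×7/576² = 35/99
CG = +√(35/99) = +0.594588

+0.594588  (= +√(35/99))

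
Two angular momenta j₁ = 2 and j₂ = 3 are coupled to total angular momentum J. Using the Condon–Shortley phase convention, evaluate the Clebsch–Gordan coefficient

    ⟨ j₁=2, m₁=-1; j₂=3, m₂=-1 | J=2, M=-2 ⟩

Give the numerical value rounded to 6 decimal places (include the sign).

+0.462910

√[5·3!1!3!/8! · 1!3!2!4!0!4!] = √(216/7)
  +(−1)^2/∏(2,1,1,0,0,3)! = 1/12  (running 1/12)
⟨..|..⟩ = √(216/7)·(1/12) = +0.462910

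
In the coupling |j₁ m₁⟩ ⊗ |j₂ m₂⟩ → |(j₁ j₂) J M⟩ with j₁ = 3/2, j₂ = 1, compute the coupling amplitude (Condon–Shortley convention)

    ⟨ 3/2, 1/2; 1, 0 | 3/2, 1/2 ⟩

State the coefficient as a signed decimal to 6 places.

+0.258199  (= +√(1/15))

√[4·1!2!1!/5! · 2!1!1!1!2!1!] = √(4/15)
  +(−1)^0/∏(0,1,1,1,1,0)! = 1  (running 1)
  +(−1)^1/∏(1,0,0,0,2,1)! = -1/2  (running 1/2)
⟨..|..⟩ = √(4/15)·(1/2) = +0.258199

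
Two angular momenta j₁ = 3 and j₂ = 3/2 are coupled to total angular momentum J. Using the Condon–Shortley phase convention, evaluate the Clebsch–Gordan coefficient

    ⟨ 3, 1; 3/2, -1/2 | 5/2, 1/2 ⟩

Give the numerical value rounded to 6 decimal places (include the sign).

-0.119523  (= −√(1/70))

√[6·2!4!1!/8! · 4!2!1!2!3!2!] = √(288/35)
  +(−1)^0/∏(0,2,2,1,2,0)! = 1/8  (running 1/8)
  +(−1)^1/∏(1,1,1,0,3,1)! = -1/6  (running -1/24)
⟨..|..⟩ = √(288/35)·(-1/24) = -0.119523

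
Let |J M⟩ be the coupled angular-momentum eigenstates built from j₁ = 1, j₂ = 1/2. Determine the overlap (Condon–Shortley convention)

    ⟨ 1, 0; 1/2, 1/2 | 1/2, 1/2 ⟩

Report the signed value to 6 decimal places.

-0.577350

j₁+j₂−J=1  J+j₁−j₂=1  J−j₁+j₂=0  j₁+j₂+J+1=3
(j₁±m₁, j₂±m₂, J±M) = (1,1,1,0,1,0)
P² = 1/3
sum k=1..1:
  [1] −1/1 = -1
S = -1
C² = P²·S² = 1/3 ; C = -0.577350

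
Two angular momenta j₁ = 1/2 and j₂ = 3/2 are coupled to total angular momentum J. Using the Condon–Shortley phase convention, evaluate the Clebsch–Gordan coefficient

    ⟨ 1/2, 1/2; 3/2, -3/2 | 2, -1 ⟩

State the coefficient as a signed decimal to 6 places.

+0.500000  (= +√(1/4))

triangle: 0!×1!×3!/5! = 6/120
(j±m)!: 1!×0!×0!×3!×1!×3! = 36
prefactor² = (2J+1)×Δ×N² = 9
  k=0: +1/(0!×0!×0!×0!×1!×3!) = 1/6
Σ = 1/6  ⇒  CG² = 9×1/6² = 1/4
CG = +√(1/4) = +0.500000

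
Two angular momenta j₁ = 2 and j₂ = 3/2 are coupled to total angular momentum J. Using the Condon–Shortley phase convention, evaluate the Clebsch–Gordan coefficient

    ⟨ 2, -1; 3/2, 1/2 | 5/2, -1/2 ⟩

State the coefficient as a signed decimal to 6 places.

−√(5/14) ≈ -0.597614

j₁+j₂−J=1  J+j₁−j₂=3  J−j₁+j₂=2  j₁+j₂+J+1=7
(j₁±m₁, j₂±m₂, J±M) = (1,3,2,1,2,3)
P² = 72/35
sum k=0..1:
  [0] +1/12 = 1/12
  [1] −1/2 = -1/2
S = -5/12
C² = P²·S² = 5/14 ; C = -0.597614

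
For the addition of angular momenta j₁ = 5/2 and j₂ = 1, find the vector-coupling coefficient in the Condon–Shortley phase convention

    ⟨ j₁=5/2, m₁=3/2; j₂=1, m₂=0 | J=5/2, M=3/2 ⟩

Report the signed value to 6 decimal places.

√[6·1!4!1!/7! · 4!1!1!1!4!1!] = √(576/35)
  +(−1)^0/∏(0,1,1,1,3,0)! = 1/6  (running 1/6)
  +(−1)^1/∏(1,0,0,0,4,1)! = -1/24  (running 1/8)
⟨..|..⟩ = √(576/35)·(1/8) = +0.507093

+√(9/35) = +0.507093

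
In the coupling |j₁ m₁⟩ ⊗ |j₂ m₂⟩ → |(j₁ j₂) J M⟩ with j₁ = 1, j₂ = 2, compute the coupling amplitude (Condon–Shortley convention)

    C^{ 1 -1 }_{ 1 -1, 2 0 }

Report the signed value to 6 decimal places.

√[3·2!0!2!/5! · 0!2!2!2!0!2!] = √(8/5)
  +(−1)^2/∏(2,0,0,0,0,2)! = 1/4  (running 1/4)
⟨..|..⟩ = √(8/5)·(1/4) = +0.316228

+√(1/10) = +0.316228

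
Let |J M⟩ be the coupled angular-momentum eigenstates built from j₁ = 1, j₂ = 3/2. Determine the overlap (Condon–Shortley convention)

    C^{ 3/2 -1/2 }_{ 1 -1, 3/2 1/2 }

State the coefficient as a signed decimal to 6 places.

j₁+j₂−J=1  J+j₁−j₂=1  J−j₁+j₂=2  j₁+j₂+J+1=5
(j₁±m₁, j₂±m₂, J±M) = (0,2,2,1,1,2)
P² = 8/15
sum k=1..1:
  [1] −1/1 = -1
S = -1
C² = P²·S² = 8/15 ; C = -0.730297

−√(8/15) = -0.730297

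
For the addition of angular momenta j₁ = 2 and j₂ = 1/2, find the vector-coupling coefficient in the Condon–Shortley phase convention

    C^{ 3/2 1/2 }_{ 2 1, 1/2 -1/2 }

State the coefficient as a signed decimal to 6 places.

+0.774597  (= +√(3/5))

√[4·1!3!0!/5! · 3!1!0!1!2!1!] = √(12/5)
  +(−1)^0/∏(0,1,1,0,2,0)! = 1/2  (running 1/2)
⟨..|..⟩ = √(12/5)·(1/2) = +0.774597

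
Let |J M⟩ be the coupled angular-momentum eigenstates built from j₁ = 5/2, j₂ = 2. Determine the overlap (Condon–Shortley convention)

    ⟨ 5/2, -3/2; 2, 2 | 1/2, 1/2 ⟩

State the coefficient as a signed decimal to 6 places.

+√(1/15) = +0.258199

triangle: 4!·1!·0!/6! = 24/720
(j±m)!: 1!·4!·4!·0!·1!·0! = 576
prefactor² = (2J+1)·Δ·N² = 192/5
  k=4: +1/(4!·0!·0!·0!·1!·0!) = 1/24
Σ = 1/24  ⇒  CG² = 192/5·1/24² = 1/15
CG = +√(1/15) = +0.258199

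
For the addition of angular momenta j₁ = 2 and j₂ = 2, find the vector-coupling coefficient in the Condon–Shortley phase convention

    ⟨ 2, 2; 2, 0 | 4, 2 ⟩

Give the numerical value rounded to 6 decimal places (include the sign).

j₁+j₂−J=0  J+j₁−j₂=4  J−j₁+j₂=4  j₁+j₂+J+1=9
(j₁±m₁, j₂±m₂, J±M) = (4,0,2,2,6,2)
P² = 13824/7
sum k=0..0:
  [0] +1/96 = 1/96
S = 1/96
C² = P²·S² = 3/14 ; C = +0.462910

+√(3/14) = +0.462910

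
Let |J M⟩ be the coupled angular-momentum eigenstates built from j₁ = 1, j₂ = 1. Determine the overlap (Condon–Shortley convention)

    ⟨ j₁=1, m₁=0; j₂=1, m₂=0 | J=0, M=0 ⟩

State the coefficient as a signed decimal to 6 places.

−√(1/3) = -0.577350

j₁+j₂−J=2  J+j₁−j₂=0  J−j₁+j₂=0  j₁+j₂+J+1=3
(j₁±m₁, j₂±m₂, J±M) = (1,1,1,1,0,0)
P² = 1/3
sum k=1..1:
  [1] −1/1 = -1
S = -1
C² = P²·S² = 1/3 ; C = -0.577350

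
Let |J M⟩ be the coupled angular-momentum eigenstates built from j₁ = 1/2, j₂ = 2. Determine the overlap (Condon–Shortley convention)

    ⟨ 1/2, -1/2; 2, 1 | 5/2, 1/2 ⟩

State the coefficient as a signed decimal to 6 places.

+0.632456  (= +√(2/5))

√[6·0!1!4!/6! · 0!1!3!1!3!2!] = √(72/5)
  +(−1)^0/∏(0,0,1,3,0,1)! = 1/6  (running 1/6)
⟨..|..⟩ = √(72/5)·(1/6) = +0.632456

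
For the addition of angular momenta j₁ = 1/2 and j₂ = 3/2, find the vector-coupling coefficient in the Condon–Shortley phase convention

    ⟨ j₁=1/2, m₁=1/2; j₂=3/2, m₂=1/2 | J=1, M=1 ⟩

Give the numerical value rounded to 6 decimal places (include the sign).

triangle: 1!·0!·2!/4! = 2/24
(j±m)!: 1!·0!·2!·1!·2!·0! = 4
prefactor² = (2J+1)·Δ·N² = 1
  k=0: +1/(0!·1!·0!·2!·0!·0!) = 1/2
Σ = 1/2  ⇒  CG² = 1·1/2² = 1/4
CG = +√(1/4) = +0.500000

+0.500000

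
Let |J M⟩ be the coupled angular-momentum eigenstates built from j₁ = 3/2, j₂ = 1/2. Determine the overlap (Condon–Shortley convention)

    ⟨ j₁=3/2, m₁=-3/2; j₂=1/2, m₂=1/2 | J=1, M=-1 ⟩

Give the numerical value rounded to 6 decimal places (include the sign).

-0.866025

j₁+j₂−J=1  J+j₁−j₂=2  J−j₁+j₂=0  j₁+j₂+J+1=4
(j₁±m₁, j₂±m₂, J±M) = (0,3,1,0,0,2)
P² = 3
sum k=1..1:
  [1] −1/2 = -1/2
S = -1/2
C² = P²·S² = 3/4 ; C = -0.866025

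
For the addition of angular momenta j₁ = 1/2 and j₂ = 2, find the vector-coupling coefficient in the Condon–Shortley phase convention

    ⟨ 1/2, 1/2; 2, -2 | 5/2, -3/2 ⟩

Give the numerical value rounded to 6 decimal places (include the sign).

+0.447214  (= +√(1/5))

j₁+j₂−J=0  J+j₁−j₂=1  J−j₁+j₂=4  j₁+j₂+J+1=6
(j₁±m₁, j₂±m₂, J±M) = (1,0,0,4,1,4)
P² = 576/5
sum k=0..0:
  [0] +1/24 = 1/24
S = 1/24
C² = P²·S² = 1/5 ; C = +0.447214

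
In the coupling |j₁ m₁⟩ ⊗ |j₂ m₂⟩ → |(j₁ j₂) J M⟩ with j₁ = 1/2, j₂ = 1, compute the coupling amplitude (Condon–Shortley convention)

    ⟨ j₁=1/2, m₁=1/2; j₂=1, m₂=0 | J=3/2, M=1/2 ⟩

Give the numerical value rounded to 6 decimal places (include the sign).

+0.816497

√[4·0!1!2!/4! · 1!0!1!1!2!1!] = √(2/3)
  +(−1)^0/∏(0,0,0,1,1,1)! = 1  (running 1)
⟨..|..⟩ = √(2/3)·(1) = +0.816497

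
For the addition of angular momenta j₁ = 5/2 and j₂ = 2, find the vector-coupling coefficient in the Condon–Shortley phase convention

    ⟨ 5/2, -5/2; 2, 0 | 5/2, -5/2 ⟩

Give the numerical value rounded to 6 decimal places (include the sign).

+0.597614  (= +√(5/14))

triangle: 2!·3!·2!/8! = 24/40320
(j±m)!: 0!·5!·2!·2!·0!·5! = 57600
prefactor² = (2J+1)·Δ·N² = 1440/7
  k=2: +1/(2!·0!·3!·0!·0!·2!) = 1/24
Σ = 1/24  ⇒  CG² = 1440/7·1/24² = 5/14
CG = +√(5/14) = +0.597614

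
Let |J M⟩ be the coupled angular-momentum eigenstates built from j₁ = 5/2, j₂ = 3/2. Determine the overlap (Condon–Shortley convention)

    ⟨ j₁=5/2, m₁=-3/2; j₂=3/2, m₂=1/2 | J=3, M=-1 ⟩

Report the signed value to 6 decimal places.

-0.639010

triangle: 1!·4!·2!/8! = 48/40320
(j±m)!: 1!·4!·2!·1!·2!·4! = 2304
prefactor² = (2J+1)·Δ·N² = 96/5
  k=0: +1/(0!·1!·4!·2!·0!·0!) = 1/48
  k=1: −1/(1!·0!·3!·1!·1!·1!) = -1/6
Σ = -7/48  ⇒  CG² = 96/5·(-7/48)² = 49/120
CG = −√(49/120) = -0.639010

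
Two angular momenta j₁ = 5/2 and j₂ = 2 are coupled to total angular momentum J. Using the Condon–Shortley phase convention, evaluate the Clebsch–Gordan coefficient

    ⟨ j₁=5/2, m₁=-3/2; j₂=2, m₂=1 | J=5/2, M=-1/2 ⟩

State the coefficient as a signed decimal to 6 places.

+√(6/35) = +0.414039

j₁+j₂−J=2  J+j₁−j₂=3  J−j₁+j₂=2  j₁+j₂+J+1=8
(j₁±m₁, j₂±m₂, J±M) = (1,4,3,1,2,3)
P² = 216/35
sum k=1..2:
  [1] −1/12 = -1/12
  [2] +1/4 = 1/4
S = 1/6
C² = P²·S² = 6/35 ; C = +0.414039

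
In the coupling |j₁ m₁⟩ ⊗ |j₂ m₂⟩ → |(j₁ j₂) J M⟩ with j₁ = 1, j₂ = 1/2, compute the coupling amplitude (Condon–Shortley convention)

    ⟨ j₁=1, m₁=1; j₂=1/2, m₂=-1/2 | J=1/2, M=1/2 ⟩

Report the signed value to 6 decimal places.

+√(2/3) ≈ +0.816497

√[2·1!1!0!/3! · 2!0!0!1!1!0!] = √(2/3)
  +(−1)^0/∏(0,1,0,0,1,0)! = 1  (running 1)
⟨..|..⟩ = √(2/3)·(1) = +0.816497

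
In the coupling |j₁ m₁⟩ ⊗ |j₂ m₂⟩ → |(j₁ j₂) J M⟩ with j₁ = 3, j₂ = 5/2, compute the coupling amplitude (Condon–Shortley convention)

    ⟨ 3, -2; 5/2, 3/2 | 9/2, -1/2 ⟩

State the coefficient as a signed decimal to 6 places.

-0.510355

j₁+j₂−J=1  J+j₁−j₂=5  J−j₁+j₂=4  j₁+j₂+J+1=11
(j₁±m₁, j₂±m₂, J±M) = (1,5,4,1,4,5)
P² = 460800/77
sum k=0..1:
  [0] +1/2880 = 1/2880
  [1] −1/144 = -1/144
S = -19/2880
C² = P²·S² = 361/1386 ; C = -0.510355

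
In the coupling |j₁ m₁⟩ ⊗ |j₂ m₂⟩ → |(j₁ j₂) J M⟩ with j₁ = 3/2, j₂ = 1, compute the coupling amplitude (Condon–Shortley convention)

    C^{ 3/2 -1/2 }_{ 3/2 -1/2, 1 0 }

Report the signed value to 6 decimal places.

−√(1/15) = -0.258199

√[4·1!2!1!/5! · 1!2!1!1!1!2!] = √(4/15)
  +(−1)^0/∏(0,1,2,1,0,0)! = 1/2  (running 1/2)
  +(−1)^1/∏(1,0,1,0,1,1)! = -1  (running -1/2)
⟨..|..⟩ = √(4/15)·(-1/2) = -0.258199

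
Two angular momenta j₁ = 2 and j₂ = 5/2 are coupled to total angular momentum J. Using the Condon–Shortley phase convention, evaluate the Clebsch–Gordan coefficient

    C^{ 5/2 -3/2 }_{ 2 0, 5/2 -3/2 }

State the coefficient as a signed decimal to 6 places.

√[6·2!2!3!/8! · 2!2!1!4!1!4!] = √(288/35)
  +(−1)^0/∏(0,2,2,1,0,2)! = 1/8  (running 1/8)
  +(−1)^1/∏(1,1,1,0,1,3)! = -1/6  (running -1/24)
⟨..|..⟩ = √(288/35)·(-1/24) = -0.119523

-0.119523  (= −√(1/70))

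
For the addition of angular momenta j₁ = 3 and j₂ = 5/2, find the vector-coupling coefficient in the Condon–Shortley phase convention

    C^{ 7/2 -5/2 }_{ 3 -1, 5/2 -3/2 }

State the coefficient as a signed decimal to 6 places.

√[8·2!4!3!/10! · 2!4!1!4!1!6!] = √(18432/35)
  +(−1)^0/∏(0,2,4,1,0,2)! = 1/96  (running 1/96)
  +(−1)^1/∏(1,1,3,0,1,3)! = -1/36  (running -5/288)
⟨..|..⟩ = √(18432/35)·(-5/288) = -0.398410

−√(10/63) = -0.398410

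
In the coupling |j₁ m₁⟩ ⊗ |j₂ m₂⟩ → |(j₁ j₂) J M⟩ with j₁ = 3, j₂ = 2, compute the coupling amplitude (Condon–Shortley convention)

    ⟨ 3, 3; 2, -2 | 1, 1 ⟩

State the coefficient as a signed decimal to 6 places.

√[3·4!2!0!/7! · 6!0!0!4!2!0!] = √(6912/7)
  +(−1)^0/∏(0,4,0,0,2,0)! = 1/48  (running 1/48)
⟨..|..⟩ = √(6912/7)·(1/48) = +0.654654

+0.654654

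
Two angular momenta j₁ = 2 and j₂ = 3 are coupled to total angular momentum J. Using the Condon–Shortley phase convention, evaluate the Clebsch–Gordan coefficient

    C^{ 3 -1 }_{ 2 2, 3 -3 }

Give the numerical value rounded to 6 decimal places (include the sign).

+0.408248

j₁+j₂−J=2  J+j₁−j₂=2  J−j₁+j₂=4  j₁+j₂+J+1=9
(j₁±m₁, j₂±m₂, J±M) = (4,0,0,6,2,4)
P² = 1536
sum k=0..0:
  [0] +1/96 = 1/96
S = 1/96
C² = P²·S² = 1/6 ; C = +0.408248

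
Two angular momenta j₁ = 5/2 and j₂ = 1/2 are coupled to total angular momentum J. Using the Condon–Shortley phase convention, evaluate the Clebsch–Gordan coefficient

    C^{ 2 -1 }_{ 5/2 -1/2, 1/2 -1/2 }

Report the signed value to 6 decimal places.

triangle: 1!*4!*0!/6! = 24/720
(j±m)!: 2!*3!*0!*1!*1!*3! = 72
prefactor² = (2J+1)*Δ*N² = 12
  k=0: +1/(0!*1!*3!*0!*1!*0!) = 1/6
Σ = 1/6  ⇒  CG² = 12*1/6² = 1/3
CG = +√(1/3) = +0.577350

+0.577350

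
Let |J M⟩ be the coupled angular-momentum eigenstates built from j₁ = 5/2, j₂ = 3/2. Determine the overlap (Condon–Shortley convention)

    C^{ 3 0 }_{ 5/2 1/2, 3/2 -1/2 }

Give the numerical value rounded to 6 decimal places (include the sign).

triangle: 1!×4!×2!/8! = 48/40320
(j±m)!: 3!×2!×1!×2!×3!×3! = 864
prefactor² = (2J+1)×Δ×N² = 36/5
  k=0: +1/(0!×1!×2!×1!×2!×1!) = 1/4
  k=1: −1/(1!×0!×1!×0!×3!×2!) = -1/12
Σ = 1/6  ⇒  CG² = 36/5×1/6² = 1/5
CG = +√(1/5) = +0.447214

+√(1/5) ≈ +0.447214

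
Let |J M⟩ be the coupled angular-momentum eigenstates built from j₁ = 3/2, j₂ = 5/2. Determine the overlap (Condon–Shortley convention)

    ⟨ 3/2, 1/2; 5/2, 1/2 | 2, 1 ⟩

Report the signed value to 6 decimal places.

√[5·2!1!3!/7! · 2!1!3!2!3!1!] = √(12/7)
  +(−1)^0/∏(0,2,1,3,0,0)! = 1/12  (running 1/12)
  +(−1)^1/∏(1,1,0,2,1,1)! = -1/2  (running -5/12)
⟨..|..⟩ = √(12/7)·(-5/12) = -0.545545

−√(25/84) ≈ -0.545545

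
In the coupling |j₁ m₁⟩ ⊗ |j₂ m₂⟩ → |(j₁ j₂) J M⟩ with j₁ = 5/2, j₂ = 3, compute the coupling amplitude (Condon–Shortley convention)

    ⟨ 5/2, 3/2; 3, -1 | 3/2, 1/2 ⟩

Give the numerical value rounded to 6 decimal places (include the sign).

triangle: 4!×1!×2!/8! = 48/40320
(j±m)!: 4!×1!×2!×4!×2!×1! = 2304
prefactor² = (2J+1)×Δ×N² = 384/35
  k=0: +1/(0!×4!×1!×2!×0!×0!) = 1/48
  k=1: −1/(1!×3!×0!×1!×1!×1!) = -1/6
Σ = -7/48  ⇒  CG² = 384/35×(-7/48)² = 7/30
CG = −√(7/30) = -0.483046

−√(7/30) ≈ -0.483046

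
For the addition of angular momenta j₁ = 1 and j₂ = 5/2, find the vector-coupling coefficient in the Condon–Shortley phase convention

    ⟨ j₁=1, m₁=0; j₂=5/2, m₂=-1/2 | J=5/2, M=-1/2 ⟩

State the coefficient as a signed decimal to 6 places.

j₁+j₂−J=1  J+j₁−j₂=1  J−j₁+j₂=4  j₁+j₂+J+1=7
(j₁±m₁, j₂±m₂, J±M) = (1,1,2,3,2,3)
P² = 144/35
sum k=0..1:
  [0] +1/4 = 1/4
  [1] −1/6 = -1/6
S = 1/12
C² = P²·S² = 1/35 ; C = +0.169031

+0.169031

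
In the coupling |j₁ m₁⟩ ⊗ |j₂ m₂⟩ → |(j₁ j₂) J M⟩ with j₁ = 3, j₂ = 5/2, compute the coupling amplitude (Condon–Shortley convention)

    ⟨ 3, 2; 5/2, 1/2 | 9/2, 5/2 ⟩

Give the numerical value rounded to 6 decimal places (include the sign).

√[10·1!5!4!/11! · 5!1!3!2!7!2!] = √(115200/11)
  +(−1)^0/∏(0,1,1,3,4,1)! = 1/144  (running 1/144)
  +(−1)^1/∏(1,0,0,2,5,2)! = -1/480  (running 7/1440)
⟨..|..⟩ = √(115200/11)·(7/1440) = +0.497468

+√(49/198) ≈ +0.497468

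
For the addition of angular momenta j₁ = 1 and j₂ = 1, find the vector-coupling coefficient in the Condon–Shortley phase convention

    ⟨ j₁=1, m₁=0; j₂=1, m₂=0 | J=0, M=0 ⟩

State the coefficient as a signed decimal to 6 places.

√[1·2!0!0!/3! · 1!1!1!1!0!0!] = √(1/3)
  +(−1)^1/∏(1,1,0,0,0,0)! = -1  (running -1)
⟨..|..⟩ = √(1/3)·(-1) = -0.577350

−√(1/3) ≈ -0.577350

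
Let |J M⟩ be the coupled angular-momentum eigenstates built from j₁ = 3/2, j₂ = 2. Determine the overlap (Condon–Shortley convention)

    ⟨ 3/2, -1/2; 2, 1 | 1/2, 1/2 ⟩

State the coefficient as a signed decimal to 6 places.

√[2·3!0!1!/5! · 1!2!3!1!1!0!] = √(6/5)
  +(−1)^2/∏(2,1,0,1,0,0)! = 1/2  (running 1/2)
⟨..|..⟩ = √(6/5)·(1/2) = +0.547723

+√(3/10) = +0.547723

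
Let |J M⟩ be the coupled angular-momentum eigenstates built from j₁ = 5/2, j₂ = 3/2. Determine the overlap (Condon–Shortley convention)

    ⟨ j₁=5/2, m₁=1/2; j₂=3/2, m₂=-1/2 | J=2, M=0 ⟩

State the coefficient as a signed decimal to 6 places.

triangle: 2!·3!·1!/7! = 12/5040
(j±m)!: 3!·2!·1!·2!·2!·2! = 96
prefactor² = (2J+1)·Δ·N² = 8/7
  k=0: +1/(0!·2!·2!·1!·1!·0!) = 1/4
  k=1: −1/(1!·1!·1!·0!·2!·1!) = -1/2
Σ = -1/4  ⇒  CG² = 8/7·(-1/4)² = 1/14
CG = −√(1/14) = -0.267261

−√(1/14) = -0.267261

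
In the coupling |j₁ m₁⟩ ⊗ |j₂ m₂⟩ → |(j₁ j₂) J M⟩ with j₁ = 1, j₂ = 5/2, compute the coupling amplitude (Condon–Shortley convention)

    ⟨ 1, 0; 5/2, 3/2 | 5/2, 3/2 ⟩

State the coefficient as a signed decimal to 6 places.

j₁+j₂−J=1  J+j₁−j₂=1  J−j₁+j₂=4  j₁+j₂+J+1=7
(j₁±m₁, j₂±m₂, J±M) = (1,1,4,1,4,1)
P² = 576/35
sum k=0..1:
  [0] +1/24 = 1/24
  [1] −1/6 = -1/6
S = -1/8
C² = P²·S² = 9/35 ; C = -0.507093

-0.507093  (= −√(9/35))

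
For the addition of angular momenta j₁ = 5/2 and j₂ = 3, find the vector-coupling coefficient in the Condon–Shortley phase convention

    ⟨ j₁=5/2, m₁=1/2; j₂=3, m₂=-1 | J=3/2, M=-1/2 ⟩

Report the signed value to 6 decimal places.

triangle: 4!*1!*2!/8! = 48/40320
(j±m)!: 3!*2!*2!*4!*1!*2! = 1152
prefactor² = (2J+1)*Δ*N² = 192/35
  k=1: −1/(1!*3!*1!*1!*0!*1!) = -1/6
  k=2: +1/(2!*2!*0!*0!*1!*2!) = 1/8
Σ = -1/24  ⇒  CG² = 192/35*(-1/24)² = 1/105
CG = −√(1/105) = -0.097590

-0.097590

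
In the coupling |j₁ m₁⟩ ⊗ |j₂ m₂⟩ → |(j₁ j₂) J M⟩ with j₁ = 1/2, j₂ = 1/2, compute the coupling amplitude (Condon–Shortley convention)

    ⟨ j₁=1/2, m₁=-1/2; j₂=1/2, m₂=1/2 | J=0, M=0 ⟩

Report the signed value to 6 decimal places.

j₁+j₂−J=1  J+j₁−j₂=0  J−j₁+j₂=0  j₁+j₂+J+1=2
(j₁±m₁, j₂±m₂, J±M) = (0,1,1,0,0,0)
P² = 1/2
sum k=1..1:
  [1] −1/1 = -1
S = -1
C² = P²·S² = 1/2 ; C = -0.707107

−√(1/2) ≈ -0.707107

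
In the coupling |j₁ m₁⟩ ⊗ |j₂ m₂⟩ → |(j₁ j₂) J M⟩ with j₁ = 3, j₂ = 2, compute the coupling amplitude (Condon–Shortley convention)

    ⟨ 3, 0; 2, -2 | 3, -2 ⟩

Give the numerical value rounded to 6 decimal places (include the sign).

+0.577350

triangle: 2!·4!·2!/9! = 96/362880
(j±m)!: 3!·3!·0!·4!·1!·5! = 103680
prefactor² = (2J+1)·Δ·N² = 192
  k=0: +1/(0!·2!·3!·0!·1!·2!) = 1/24
Σ = 1/24  ⇒  CG² = 192·1/24² = 1/3
CG = +√(1/3) = +0.577350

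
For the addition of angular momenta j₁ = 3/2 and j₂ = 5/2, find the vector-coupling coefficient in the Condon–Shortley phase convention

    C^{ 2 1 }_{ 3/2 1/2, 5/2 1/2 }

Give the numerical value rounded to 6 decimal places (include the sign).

-0.545545

j₁+j₂−J=2  J+j₁−j₂=1  J−j₁+j₂=3  j₁+j₂+J+1=7
(j₁±m₁, j₂±m₂, J±M) = (2,1,3,2,3,1)
P² = 12/7
sum k=0..1:
  [0] +1/12 = 1/12
  [1] −1/2 = -1/2
S = -5/12
C² = P²·S² = 25/84 ; C = -0.545545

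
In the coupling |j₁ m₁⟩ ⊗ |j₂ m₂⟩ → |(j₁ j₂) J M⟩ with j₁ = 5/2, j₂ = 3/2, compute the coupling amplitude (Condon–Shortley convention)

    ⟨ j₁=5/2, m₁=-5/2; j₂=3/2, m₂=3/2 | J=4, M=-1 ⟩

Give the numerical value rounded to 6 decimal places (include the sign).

triangle: 0!·5!·3!/9! = 720/362880
(j±m)!: 0!·5!·3!·0!·3!·5! = 518400
prefactor² = (2J+1)·Δ·N² = 64800/7
  k=0: +1/(0!·0!·5!·3!·0!·0!) = 1/720
Σ = 1/720  ⇒  CG² = 64800/7·1/720² = 1/56
CG = +√(1/56) = +0.133631

+0.133631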